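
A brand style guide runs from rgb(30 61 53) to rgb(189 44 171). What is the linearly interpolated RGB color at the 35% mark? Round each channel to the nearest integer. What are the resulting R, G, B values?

35% corresponds to t = 0.35.
R = 30 + 0.35 × (189 − 30) = 30 + 0.35 × 159 = 85.65 → 86
G = 61 + 0.35 × (44 − 61) = 61 + 0.35 × -17 = 55.05 → 55
B = 53 + 0.35 × (171 − 53) = 53 + 0.35 × 118 = 94.3 → 94

(86, 55, 94)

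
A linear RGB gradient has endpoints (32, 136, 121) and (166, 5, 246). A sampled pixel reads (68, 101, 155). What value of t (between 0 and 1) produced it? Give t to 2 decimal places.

0.27

Invert the lerp on the R channel (largest span, 134): t = (68 − 32) / (166 − 32) = 36/134 = 0.26866.
Check on G: (101 − 136)/(5 − 136) = 0.2672 ✓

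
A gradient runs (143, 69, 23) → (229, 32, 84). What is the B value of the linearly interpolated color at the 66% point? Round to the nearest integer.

63

B = 23 + 0.66 × (84 − 23) = 63.26 → 63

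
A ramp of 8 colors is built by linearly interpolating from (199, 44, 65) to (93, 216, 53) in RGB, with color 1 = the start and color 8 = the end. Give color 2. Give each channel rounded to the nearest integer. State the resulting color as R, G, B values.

(184, 69, 63)

With 8 swatches and endpoints inclusive, swatch 2 sits at t = (2 − 1)/(8 − 1) = 1/7 ≈ 0.1429.
R = 199 + 0.1429 × (93 − 199) = 183.853 → 184
G = 44 + 0.1429 × (216 − 44) = 68.579 → 69
B = 65 + 0.1429 × (53 − 65) = 63.285 → 63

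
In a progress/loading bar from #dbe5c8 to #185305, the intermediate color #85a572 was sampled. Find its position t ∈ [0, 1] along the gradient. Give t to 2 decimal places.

0.44

Invert the lerp on the R channel (largest span, 195): t = (133 − 219) / (24 − 219) = -86/-195 = 0.44103.
Check on G: (165 − 229)/(83 − 229) = 0.4384 ✓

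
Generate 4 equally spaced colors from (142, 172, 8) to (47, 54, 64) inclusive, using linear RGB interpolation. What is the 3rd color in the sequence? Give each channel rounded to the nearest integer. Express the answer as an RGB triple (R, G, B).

With 4 swatches and endpoints inclusive, swatch 3 sits at t = (3 − 1)/(4 − 1) = 2/3 ≈ 0.6667.
R = 142 + 0.6667 × (47 − 142) = 78.663 → 79
G = 172 + 0.6667 × (54 − 172) = 93.329 → 93
B = 8 + 0.6667 × (64 − 8) = 45.335 → 45

(79, 93, 45)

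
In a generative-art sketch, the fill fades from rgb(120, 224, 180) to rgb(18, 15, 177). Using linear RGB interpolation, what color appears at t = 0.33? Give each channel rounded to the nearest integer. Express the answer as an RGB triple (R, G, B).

(86, 155, 179)

R = 120 + 0.33 × (18 − 120) = 120 + 0.33 × -102 = 86.34 → 86
G = 224 + 0.33 × (15 − 224) = 224 + 0.33 × -209 = 155.03 → 155
B = 180 + 0.33 × (177 − 180) = 180 + 0.33 × -3 = 179.01 → 179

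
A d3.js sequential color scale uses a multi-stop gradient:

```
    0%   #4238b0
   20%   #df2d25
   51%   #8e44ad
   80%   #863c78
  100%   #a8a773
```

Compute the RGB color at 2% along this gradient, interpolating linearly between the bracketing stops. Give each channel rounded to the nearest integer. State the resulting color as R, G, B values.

2% lies between the 0% and 20% stops, so the local fraction is t = (2 − 0)/(20 − 0) = 2/20 ≈ 0.1.
#4238b0 → (66, 56, 176); #df2d25 → (223, 45, 37).
R = 66 + 0.1 × (223 − 66) = 81.7 → 82
G = 56 + 0.1 × (45 − 56) = 54.9 → 55
B = 176 + 0.1 × (37 − 176) = 162.1 → 162

(82, 55, 162)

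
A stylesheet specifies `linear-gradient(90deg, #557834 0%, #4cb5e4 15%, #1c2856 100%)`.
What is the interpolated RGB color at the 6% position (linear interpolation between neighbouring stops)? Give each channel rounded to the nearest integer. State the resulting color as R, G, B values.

(81, 144, 122)

6% lies between the 0% and 15% stops, so the local fraction is t = (6 − 0)/(15 − 0) = 6/15 ≈ 0.4.
#557834 → (85, 120, 52); #4cb5e4 → (76, 181, 228).
R = 85 + 0.4 × (76 − 85) = 81.4 → 81
G = 120 + 0.4 × (181 − 120) = 144.4 → 144
B = 52 + 0.4 × (228 − 52) = 122.4 → 122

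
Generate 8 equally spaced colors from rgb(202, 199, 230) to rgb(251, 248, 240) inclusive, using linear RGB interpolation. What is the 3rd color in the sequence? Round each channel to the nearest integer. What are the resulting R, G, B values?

With 8 swatches and endpoints inclusive, swatch 3 sits at t = (3 − 1)/(8 − 1) = 2/7 ≈ 0.2857.
R = 202 + 0.2857 × (251 − 202) = 215.999 → 216
G = 199 + 0.2857 × (248 − 199) = 212.999 → 213
B = 230 + 0.2857 × (240 − 230) = 232.857 → 233

(216, 213, 233)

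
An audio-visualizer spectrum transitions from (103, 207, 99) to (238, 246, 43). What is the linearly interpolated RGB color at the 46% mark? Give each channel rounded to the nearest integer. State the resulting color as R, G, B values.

(165, 225, 73)

46% corresponds to t = 0.46.
R = 103 + 0.46 × (238 − 103) = 103 + 0.46 × 135 = 165.1 → 165
G = 207 + 0.46 × (246 − 207) = 207 + 0.46 × 39 = 224.94 → 225
B = 99 + 0.46 × (43 − 99) = 99 + 0.46 × -56 = 73.24 → 73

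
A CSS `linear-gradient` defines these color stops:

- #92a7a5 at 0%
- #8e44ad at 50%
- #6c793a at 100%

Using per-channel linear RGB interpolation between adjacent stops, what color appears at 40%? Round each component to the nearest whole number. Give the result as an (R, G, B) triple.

(143, 88, 171)

40% lies between the 0% and 50% stops, so the local fraction is t = (40 − 0)/(50 − 0) = 40/50 ≈ 0.8.
#92a7a5 → (146, 167, 165); #8e44ad → (142, 68, 173).
R = 146 + 0.8 × (142 − 146) = 142.8 → 143
G = 167 + 0.8 × (68 − 167) = 87.8 → 88
B = 165 + 0.8 × (173 − 165) = 171.4 → 171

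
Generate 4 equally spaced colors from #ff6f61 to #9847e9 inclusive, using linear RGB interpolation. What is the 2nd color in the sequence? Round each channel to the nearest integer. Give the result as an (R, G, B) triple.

With 4 swatches and endpoints inclusive, swatch 2 sits at t = (2 − 1)/(4 − 1) = 1/3 ≈ 0.3333.
#ff6f61 → (255, 111, 97); #9847e9 → (152, 71, 233).
R = 255 + 0.3333 × (152 − 255) = 220.67 → 221
G = 111 + 0.3333 × (71 − 111) = 97.668 → 98
B = 97 + 0.3333 × (233 − 97) = 142.329 → 142

(221, 98, 142)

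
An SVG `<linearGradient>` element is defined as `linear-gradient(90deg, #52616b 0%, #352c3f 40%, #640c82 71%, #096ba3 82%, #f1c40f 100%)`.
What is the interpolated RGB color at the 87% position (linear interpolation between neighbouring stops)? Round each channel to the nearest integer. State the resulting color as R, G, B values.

(73, 132, 122)

87% lies between the 82% and 100% stops, so the local fraction is t = (87 − 82)/(100 − 82) = 5/18 ≈ 0.2778.
#096ba3 → (9, 107, 163); #f1c40f → (241, 196, 15).
R = 9 + 0.2778 × (241 − 9) = 73.45 → 73
G = 107 + 0.2778 × (196 − 107) = 131.724 → 132
B = 163 + 0.2778 × (15 − 163) = 121.886 → 122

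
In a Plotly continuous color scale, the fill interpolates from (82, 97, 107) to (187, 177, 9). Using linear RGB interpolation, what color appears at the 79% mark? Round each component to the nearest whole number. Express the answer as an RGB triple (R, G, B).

(165, 160, 30)

79% corresponds to t = 0.79.
R = 82 + 0.79 × (187 − 82) = 82 + 0.79 × 105 = 164.95 → 165
G = 97 + 0.79 × (177 − 97) = 97 + 0.79 × 80 = 160.2 → 160
B = 107 + 0.79 × (9 − 107) = 107 + 0.79 × -98 = 29.58 → 30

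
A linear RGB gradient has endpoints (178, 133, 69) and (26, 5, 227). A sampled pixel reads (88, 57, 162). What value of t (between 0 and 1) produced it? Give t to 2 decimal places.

0.59

Invert the lerp on the B channel (largest span, 158): t = (162 − 69) / (227 − 69) = 93/158 = 0.58861.
Check on R: (88 − 178)/(26 − 178) = 0.5921 ✓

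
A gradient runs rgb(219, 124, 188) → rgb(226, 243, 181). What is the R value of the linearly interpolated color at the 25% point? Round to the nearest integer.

R = 219 + 0.25 × (226 − 219) = 220.75 → 221

221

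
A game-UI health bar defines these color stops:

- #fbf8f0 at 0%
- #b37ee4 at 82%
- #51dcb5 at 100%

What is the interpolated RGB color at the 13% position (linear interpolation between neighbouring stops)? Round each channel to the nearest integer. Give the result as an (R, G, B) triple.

(240, 229, 238)

13% lies between the 0% and 82% stops, so the local fraction is t = (13 − 0)/(82 − 0) = 13/82 ≈ 0.1585.
#fbf8f0 → (251, 248, 240); #b37ee4 → (179, 126, 228).
R = 251 + 0.1585 × (179 − 251) = 239.588 → 240
G = 248 + 0.1585 × (126 − 248) = 228.663 → 229
B = 240 + 0.1585 × (228 − 240) = 238.098 → 238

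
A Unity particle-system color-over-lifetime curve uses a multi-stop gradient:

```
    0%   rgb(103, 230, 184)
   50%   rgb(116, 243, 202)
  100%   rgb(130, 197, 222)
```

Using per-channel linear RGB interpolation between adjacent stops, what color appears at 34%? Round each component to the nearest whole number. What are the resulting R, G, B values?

34% lies between the 0% and 50% stops, so the local fraction is t = (34 − 0)/(50 − 0) = 34/50 ≈ 0.68.
R = 103 + 0.68 × (116 − 103) = 111.84 → 112
G = 230 + 0.68 × (243 − 230) = 238.84 → 239
B = 184 + 0.68 × (202 − 184) = 196.24 → 196

(112, 239, 196)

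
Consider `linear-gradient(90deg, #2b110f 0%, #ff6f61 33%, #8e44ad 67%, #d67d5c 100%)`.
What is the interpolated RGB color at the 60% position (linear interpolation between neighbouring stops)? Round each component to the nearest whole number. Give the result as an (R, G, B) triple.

(165, 77, 157)

60% lies between the 33% and 67% stops, so the local fraction is t = (60 − 33)/(67 − 33) = 27/34 ≈ 0.7941.
#ff6f61 → (255, 111, 97); #8e44ad → (142, 68, 173).
R = 255 + 0.7941 × (142 − 255) = 165.267 → 165
G = 111 + 0.7941 × (68 − 111) = 76.854 → 77
B = 97 + 0.7941 × (173 − 97) = 157.352 → 157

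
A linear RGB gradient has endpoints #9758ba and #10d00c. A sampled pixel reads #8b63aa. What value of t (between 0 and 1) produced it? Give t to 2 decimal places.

Invert the lerp on the B channel (largest span, 174): t = (170 − 186) / (12 − 186) = -16/-174 = 0.091954.
Check on R: (139 − 151)/(16 − 151) = 0.08889 ✓

0.09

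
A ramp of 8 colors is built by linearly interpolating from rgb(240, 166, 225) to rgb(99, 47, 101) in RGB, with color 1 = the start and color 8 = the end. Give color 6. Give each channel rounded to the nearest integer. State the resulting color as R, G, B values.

(139, 81, 136)

With 8 swatches and endpoints inclusive, swatch 6 sits at t = (6 − 1)/(8 − 1) = 5/7 ≈ 0.7143.
R = 240 + 0.7143 × (99 − 240) = 139.284 → 139
G = 166 + 0.7143 × (47 − 166) = 80.998 → 81
B = 225 + 0.7143 × (101 − 225) = 136.427 → 136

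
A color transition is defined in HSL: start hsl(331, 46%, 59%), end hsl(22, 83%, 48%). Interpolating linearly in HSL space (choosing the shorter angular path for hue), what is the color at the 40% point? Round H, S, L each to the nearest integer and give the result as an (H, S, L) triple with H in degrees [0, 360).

Hue: 22 − 331 = -309°, but |-309| > 180 so the shorter arc goes the other way: Δh = -309 + 360 = 51°.
H = 331 + 0.4 × (51) = 351.4 → 351°
S = 46 + 0.4 × (83 − 46) = 60.8 → 61%
L = 59 + 0.4 × (48 − 59) = 54.6 → 55%

(351, 61, 55)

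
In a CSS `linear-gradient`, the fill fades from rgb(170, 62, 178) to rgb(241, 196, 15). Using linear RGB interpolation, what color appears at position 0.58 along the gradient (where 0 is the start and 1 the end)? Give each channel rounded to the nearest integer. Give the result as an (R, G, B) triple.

(211, 140, 83)

R = 170 + 0.58 × (241 − 170) = 170 + 0.58 × 71 = 211.18 → 211
G = 62 + 0.58 × (196 − 62) = 62 + 0.58 × 134 = 139.72 → 140
B = 178 + 0.58 × (15 − 178) = 178 + 0.58 × -163 = 83.46 → 83
So the blended color is (211, 140, 83), about #d38c53.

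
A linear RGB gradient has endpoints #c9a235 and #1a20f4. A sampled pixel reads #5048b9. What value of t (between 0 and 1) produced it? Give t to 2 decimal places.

Invert the lerp on the B channel (largest span, 191): t = (185 − 53) / (244 − 53) = 132/191 = 0.6911.
Check on R: (80 − 201)/(26 − 201) = 0.6914 ✓

0.69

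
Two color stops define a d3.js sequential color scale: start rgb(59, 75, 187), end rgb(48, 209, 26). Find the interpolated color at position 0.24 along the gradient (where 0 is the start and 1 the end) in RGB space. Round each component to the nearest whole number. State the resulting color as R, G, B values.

(56, 107, 148)

R = 59 + 0.24 × (48 − 59) = 59 + 0.24 × -11 = 56.36 → 56
G = 75 + 0.24 × (209 − 75) = 75 + 0.24 × 134 = 107.16 → 107
B = 187 + 0.24 × (26 − 187) = 187 + 0.24 × -161 = 148.36 → 148
So the blended color is (56, 107, 148), about #386b94.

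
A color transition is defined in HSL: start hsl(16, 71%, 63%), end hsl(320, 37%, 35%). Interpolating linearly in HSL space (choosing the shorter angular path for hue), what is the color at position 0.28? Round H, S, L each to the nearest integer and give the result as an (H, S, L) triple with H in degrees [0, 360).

(0, 61, 55)

Hue: 320 − 16 = 304°, but |304| > 180 so the shorter arc goes the other way: Δh = 304 − 360 = -56°.
H = 16 + 0.28 × (-56) = 0.32 → 0°
S = 71 + 0.28 × (37 − 71) = 61.48 → 61%
L = 63 + 0.28 × (35 − 63) = 55.16 → 55%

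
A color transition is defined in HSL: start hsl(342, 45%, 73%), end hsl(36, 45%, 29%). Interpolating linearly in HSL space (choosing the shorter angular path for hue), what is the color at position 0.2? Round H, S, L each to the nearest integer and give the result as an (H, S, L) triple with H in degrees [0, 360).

(353, 45, 64)

Hue: 36 − 342 = -306°, but |-306| > 180 so the shorter arc goes the other way: Δh = -306 + 360 = 54°.
H = 342 + 0.2 × (54) = 352.8 → 353°
S = 45 + 0.2 × (45 − 45) = 45 → 45%
L = 73 + 0.2 × (29 − 73) = 64.2 → 64%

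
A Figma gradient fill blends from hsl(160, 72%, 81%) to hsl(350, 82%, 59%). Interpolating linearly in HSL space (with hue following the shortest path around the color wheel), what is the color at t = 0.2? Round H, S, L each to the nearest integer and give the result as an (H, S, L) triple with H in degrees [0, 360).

(126, 74, 77)

Hue: 350 − 160 = 190°, but |190| > 180 so the shorter arc goes the other way: Δh = 190 − 360 = -170°.
H = 160 + 0.2 × (-170) = 126 → 126°
S = 72 + 0.2 × (82 − 72) = 74 → 74%
L = 81 + 0.2 × (59 − 81) = 76.6 → 77%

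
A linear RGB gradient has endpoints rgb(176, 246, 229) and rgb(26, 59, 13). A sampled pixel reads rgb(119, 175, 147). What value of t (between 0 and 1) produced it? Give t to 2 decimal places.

0.38

Invert the lerp on the B channel (largest span, 216): t = (147 − 229) / (13 − 229) = -82/-216 = 0.37963.
Check on R: (119 − 176)/(26 − 176) = 0.38 ✓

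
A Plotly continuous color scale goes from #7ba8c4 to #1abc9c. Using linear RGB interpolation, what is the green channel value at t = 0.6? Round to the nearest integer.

G₁ = 168 (from #7ba8c4), G₂ = 188 (from #1abc9c).
G = 168 + 0.6 × (188 − 168) = 180 → 180

180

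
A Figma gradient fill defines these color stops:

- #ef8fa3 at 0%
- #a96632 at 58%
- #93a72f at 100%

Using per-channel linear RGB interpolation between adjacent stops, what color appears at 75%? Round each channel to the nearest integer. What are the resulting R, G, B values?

75% lies between the 58% and 100% stops, so the local fraction is t = (75 − 58)/(100 − 58) = 17/42 ≈ 0.4048.
#a96632 → (169, 102, 50); #93a72f → (147, 167, 47).
R = 169 + 0.4048 × (147 − 169) = 160.094 → 160
G = 102 + 0.4048 × (167 − 102) = 128.312 → 128
B = 50 + 0.4048 × (47 − 50) = 48.786 → 49

(160, 128, 49)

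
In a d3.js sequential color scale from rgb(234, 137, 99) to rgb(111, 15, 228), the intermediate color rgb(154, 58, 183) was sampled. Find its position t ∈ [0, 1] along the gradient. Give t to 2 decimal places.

0.65

Invert the lerp on the B channel (largest span, 129): t = (183 − 99) / (228 − 99) = 84/129 = 0.65116.
Check on R: (154 − 234)/(111 − 234) = 0.6504 ✓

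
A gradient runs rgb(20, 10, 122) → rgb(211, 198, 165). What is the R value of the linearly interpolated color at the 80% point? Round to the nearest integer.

R = 20 + 0.8 × (211 − 20) = 172.8 → 173

173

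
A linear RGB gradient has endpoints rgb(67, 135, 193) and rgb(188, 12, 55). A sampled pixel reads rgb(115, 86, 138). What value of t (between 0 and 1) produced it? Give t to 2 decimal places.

0.40

Invert the lerp on the B channel (largest span, 138): t = (138 − 193) / (55 − 193) = -55/-138 = 0.39855.
Check on R: (115 − 67)/(188 − 67) = 0.3967 ✓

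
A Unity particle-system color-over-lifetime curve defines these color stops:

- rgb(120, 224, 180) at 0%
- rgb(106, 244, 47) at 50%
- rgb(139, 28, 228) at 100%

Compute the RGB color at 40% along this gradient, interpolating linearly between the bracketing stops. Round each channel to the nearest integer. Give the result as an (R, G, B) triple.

40% lies between the 0% and 50% stops, so the local fraction is t = (40 − 0)/(50 − 0) = 40/50 ≈ 0.8.
R = 120 + 0.8 × (106 − 120) = 108.8 → 109
G = 224 + 0.8 × (244 − 224) = 240 → 240
B = 180 + 0.8 × (47 − 180) = 73.6 → 74

(109, 240, 74)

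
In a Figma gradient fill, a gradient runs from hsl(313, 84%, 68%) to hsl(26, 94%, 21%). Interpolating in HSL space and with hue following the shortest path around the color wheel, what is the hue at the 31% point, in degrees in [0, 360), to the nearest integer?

Hue: 26 − 313 = -287°, but |-287| > 180 so the shorter arc goes the other way: Δh = -287 + 360 = 73°.
H = 313 + 0.31 × (73) = 335.63 → 336°

336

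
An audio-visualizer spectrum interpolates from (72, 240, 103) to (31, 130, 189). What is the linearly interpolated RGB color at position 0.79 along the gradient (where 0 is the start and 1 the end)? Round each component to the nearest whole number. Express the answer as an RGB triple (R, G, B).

(40, 153, 171)

R = 72 + 0.79 × (31 − 72) = 72 + 0.79 × -41 = 39.61 → 40
G = 240 + 0.79 × (130 − 240) = 240 + 0.79 × -110 = 153.1 → 153
B = 103 + 0.79 × (189 − 103) = 103 + 0.79 × 86 = 170.94 → 171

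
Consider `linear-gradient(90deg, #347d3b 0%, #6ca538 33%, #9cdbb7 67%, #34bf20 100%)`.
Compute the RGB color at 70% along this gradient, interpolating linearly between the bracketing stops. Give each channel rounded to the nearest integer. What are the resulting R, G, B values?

(147, 216, 169)

70% lies between the 67% and 100% stops, so the local fraction is t = (70 − 67)/(100 − 67) = 3/33 ≈ 0.0909.
#9cdbb7 → (156, 219, 183); #34bf20 → (52, 191, 32).
R = 156 + 0.0909 × (52 − 156) = 146.546 → 147
G = 219 + 0.0909 × (191 − 219) = 216.455 → 216
B = 183 + 0.0909 × (32 − 183) = 169.274 → 169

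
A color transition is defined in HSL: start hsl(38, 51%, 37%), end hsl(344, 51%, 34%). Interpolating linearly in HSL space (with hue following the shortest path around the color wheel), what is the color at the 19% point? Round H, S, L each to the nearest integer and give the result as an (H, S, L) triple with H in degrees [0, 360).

(28, 51, 36)

Hue: 344 − 38 = 306°, but |306| > 180 so the shorter arc goes the other way: Δh = 306 − 360 = -54°.
H = 38 + 0.19 × (-54) = 27.74 → 28°
S = 51 + 0.19 × (51 − 51) = 51 → 51%
L = 37 + 0.19 × (34 − 37) = 36.43 → 36%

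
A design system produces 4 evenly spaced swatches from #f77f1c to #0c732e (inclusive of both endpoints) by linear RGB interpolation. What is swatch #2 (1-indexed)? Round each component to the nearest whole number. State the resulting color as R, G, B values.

(169, 123, 34)

With 4 swatches and endpoints inclusive, swatch 2 sits at t = (2 − 1)/(4 − 1) = 1/3 ≈ 0.3333.
#f77f1c → (247, 127, 28); #0c732e → (12, 115, 46).
R = 247 + 0.3333 × (12 − 247) = 168.675 → 169
G = 127 + 0.3333 × (115 − 127) = 123 → 123
B = 28 + 0.3333 × (46 − 28) = 33.999 → 34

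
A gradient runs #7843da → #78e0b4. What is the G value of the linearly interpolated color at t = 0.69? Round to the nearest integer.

175

G₁ = 67 (from #7843da), G₂ = 224 (from #78e0b4).
G = 67 + 0.69 × (224 − 67) = 175.33 → 175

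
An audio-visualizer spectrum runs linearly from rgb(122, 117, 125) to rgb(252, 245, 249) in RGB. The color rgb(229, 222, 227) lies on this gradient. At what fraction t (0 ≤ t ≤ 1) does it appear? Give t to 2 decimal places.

Invert the lerp on the R channel (largest span, 130): t = (229 − 122) / (252 − 122) = 107/130 = 0.82308.
Check on G: (222 − 117)/(245 − 117) = 0.8203 ✓

0.82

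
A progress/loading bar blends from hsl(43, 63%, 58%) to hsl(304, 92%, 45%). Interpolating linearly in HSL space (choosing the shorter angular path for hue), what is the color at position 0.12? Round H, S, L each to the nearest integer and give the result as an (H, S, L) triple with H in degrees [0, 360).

(31, 66, 56)

Hue: 304 − 43 = 261°, but |261| > 180 so the shorter arc goes the other way: Δh = 261 − 360 = -99°.
H = 43 + 0.12 × (-99) = 31.12 → 31°
S = 63 + 0.12 × (92 − 63) = 66.48 → 66%
L = 58 + 0.12 × (45 − 58) = 56.44 → 56%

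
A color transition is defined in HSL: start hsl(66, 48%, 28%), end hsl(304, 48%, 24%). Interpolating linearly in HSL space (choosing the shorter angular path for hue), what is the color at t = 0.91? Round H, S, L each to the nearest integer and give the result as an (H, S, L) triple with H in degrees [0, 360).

Hue: 304 − 66 = 238°, but |238| > 180 so the shorter arc goes the other way: Δh = 238 − 360 = -122°.
H = 66 + 0.91 × (-122) = -45.02 → -45 → -45 mod 360 = 315°
S = 48 + 0.91 × (48 − 48) = 48 → 48%
L = 28 + 0.91 × (24 − 28) = 24.36 → 24%

(315, 48, 24)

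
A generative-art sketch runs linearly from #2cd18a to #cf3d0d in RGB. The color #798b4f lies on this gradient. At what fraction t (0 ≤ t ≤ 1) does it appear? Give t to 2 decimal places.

Invert the lerp on the R channel (largest span, 163): t = (121 − 44) / (207 − 44) = 77/163 = 0.47239.
Check on G: (139 − 209)/(61 − 209) = 0.473 ✓

0.47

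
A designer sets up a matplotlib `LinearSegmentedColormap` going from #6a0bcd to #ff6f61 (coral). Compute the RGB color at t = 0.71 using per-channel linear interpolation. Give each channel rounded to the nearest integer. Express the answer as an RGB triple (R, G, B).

#6a0bcd → (106, 11, 205); #ff6f61 → (255, 111, 97).
R = 106 + 0.71 × (255 − 106) = 106 + 0.71 × 149 = 211.79 → 212
G = 11 + 0.71 × (111 − 11) = 11 + 0.71 × 100 = 82 → 82
B = 205 + 0.71 × (97 − 205) = 205 + 0.71 × -108 = 128.32 → 128

(212, 82, 128)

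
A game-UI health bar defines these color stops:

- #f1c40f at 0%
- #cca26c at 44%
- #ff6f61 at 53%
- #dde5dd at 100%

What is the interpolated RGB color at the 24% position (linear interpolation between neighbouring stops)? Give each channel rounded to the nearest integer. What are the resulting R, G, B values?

24% lies between the 0% and 44% stops, so the local fraction is t = (24 − 0)/(44 − 0) = 24/44 ≈ 0.5455.
#f1c40f → (241, 196, 15); #cca26c → (204, 162, 108).
R = 241 + 0.5455 × (204 − 241) = 220.816 → 221
G = 196 + 0.5455 × (162 − 196) = 177.453 → 177
B = 15 + 0.5455 × (108 − 15) = 65.731 → 66

(221, 177, 66)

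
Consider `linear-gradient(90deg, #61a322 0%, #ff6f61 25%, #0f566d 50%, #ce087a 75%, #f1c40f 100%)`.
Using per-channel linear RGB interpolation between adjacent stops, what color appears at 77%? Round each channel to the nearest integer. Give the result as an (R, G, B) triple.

(209, 23, 113)

77% lies between the 75% and 100% stops, so the local fraction is t = (77 − 75)/(100 − 75) = 2/25 ≈ 0.08.
#ce087a → (206, 8, 122); #f1c40f → (241, 196, 15).
R = 206 + 0.08 × (241 − 206) = 208.8 → 209
G = 8 + 0.08 × (196 − 8) = 23.04 → 23
B = 122 + 0.08 × (15 − 122) = 113.44 → 113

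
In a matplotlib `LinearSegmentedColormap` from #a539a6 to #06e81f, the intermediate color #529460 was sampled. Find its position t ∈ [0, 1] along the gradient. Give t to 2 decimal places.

Invert the lerp on the G channel (largest span, 175): t = (148 − 57) / (232 − 57) = 91/175 = 0.52.
Check on R: (82 − 165)/(6 − 165) = 0.522 ✓

0.52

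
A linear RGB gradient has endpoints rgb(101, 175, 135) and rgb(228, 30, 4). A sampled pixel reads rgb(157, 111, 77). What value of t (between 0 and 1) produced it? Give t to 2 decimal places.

Invert the lerp on the G channel (largest span, 145): t = (111 − 175) / (30 − 175) = -64/-145 = 0.44138.
Check on R: (157 − 101)/(228 − 101) = 0.4409 ✓

0.44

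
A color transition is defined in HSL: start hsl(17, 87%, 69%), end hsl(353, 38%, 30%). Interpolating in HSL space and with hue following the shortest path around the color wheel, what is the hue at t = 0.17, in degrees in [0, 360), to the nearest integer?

13

Hue: 353 − 17 = 336°, but |336| > 180 so the shorter arc goes the other way: Δh = 336 − 360 = -24°.
H = 17 + 0.17 × (-24) = 12.92 → 13°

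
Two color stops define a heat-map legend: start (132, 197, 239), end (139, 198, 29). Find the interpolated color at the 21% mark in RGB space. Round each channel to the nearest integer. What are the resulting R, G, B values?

21% corresponds to t = 0.21.
R = 132 + 0.21 × (139 − 132) = 132 + 0.21 × 7 = 133.47 → 133
G = 197 + 0.21 × (198 − 197) = 197 + 0.21 × 1 = 197.21 → 197
B = 239 + 0.21 × (29 − 239) = 239 + 0.21 × -210 = 194.9 → 195

(133, 197, 195)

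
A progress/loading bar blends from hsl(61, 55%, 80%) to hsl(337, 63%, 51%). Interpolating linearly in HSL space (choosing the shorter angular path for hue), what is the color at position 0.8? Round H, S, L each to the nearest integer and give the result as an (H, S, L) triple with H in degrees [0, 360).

(354, 61, 57)

Hue: 337 − 61 = 276°, but |276| > 180 so the shorter arc goes the other way: Δh = 276 − 360 = -84°.
H = 61 + 0.8 × (-84) = -6.2 → -6 → -6 mod 360 = 354°
S = 55 + 0.8 × (63 − 55) = 61.4 → 61%
L = 80 + 0.8 × (51 − 80) = 56.8 → 57%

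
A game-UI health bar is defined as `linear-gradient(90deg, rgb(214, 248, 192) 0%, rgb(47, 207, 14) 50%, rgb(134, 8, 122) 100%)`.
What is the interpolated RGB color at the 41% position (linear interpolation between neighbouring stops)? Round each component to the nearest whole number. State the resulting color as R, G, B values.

41% lies between the 0% and 50% stops, so the local fraction is t = (41 − 0)/(50 − 0) = 41/50 ≈ 0.82.
R = 214 + 0.82 × (47 − 214) = 77.06 → 77
G = 248 + 0.82 × (207 − 248) = 214.38 → 214
B = 192 + 0.82 × (14 − 192) = 46.04 → 46

(77, 214, 46)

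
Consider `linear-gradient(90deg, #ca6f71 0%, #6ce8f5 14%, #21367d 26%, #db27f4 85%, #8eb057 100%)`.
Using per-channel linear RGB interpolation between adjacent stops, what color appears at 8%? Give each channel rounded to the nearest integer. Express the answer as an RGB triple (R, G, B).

8% lies between the 0% and 14% stops, so the local fraction is t = (8 − 0)/(14 − 0) = 8/14 ≈ 0.5714.
#ca6f71 → (202, 111, 113); #6ce8f5 → (108, 232, 245).
R = 202 + 0.5714 × (108 − 202) = 148.288 → 148
G = 111 + 0.5714 × (232 − 111) = 180.139 → 180
B = 113 + 0.5714 × (245 − 113) = 188.425 → 188

(148, 180, 188)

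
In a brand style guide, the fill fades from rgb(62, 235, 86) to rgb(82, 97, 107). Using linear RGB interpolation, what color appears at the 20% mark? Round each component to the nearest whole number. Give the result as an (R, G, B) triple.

(66, 207, 90)

20% corresponds to t = 0.2.
R = 62 + 0.2 × (82 − 62) = 62 + 0.2 × 20 = 66 → 66
G = 235 + 0.2 × (97 − 235) = 235 + 0.2 × -138 = 207.4 → 207
B = 86 + 0.2 × (107 − 86) = 86 + 0.2 × 21 = 90.2 → 90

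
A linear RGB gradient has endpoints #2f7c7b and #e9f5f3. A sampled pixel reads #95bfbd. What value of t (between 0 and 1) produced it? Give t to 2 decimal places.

0.55

Invert the lerp on the R channel (largest span, 186): t = (149 − 47) / (233 − 47) = 102/186 = 0.54839.
Check on G: (191 − 124)/(245 − 124) = 0.5537 ✓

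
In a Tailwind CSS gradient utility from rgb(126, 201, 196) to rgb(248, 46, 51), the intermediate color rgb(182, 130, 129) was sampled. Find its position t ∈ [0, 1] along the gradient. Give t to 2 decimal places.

Invert the lerp on the G channel (largest span, 155): t = (130 − 201) / (46 − 201) = -71/-155 = 0.45806.
Check on R: (182 − 126)/(248 − 126) = 0.459 ✓

0.46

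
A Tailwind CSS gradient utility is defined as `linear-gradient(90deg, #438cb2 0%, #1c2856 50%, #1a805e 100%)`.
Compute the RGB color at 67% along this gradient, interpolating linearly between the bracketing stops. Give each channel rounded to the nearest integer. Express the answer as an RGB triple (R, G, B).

67% lies between the 50% and 100% stops, so the local fraction is t = (67 − 50)/(100 − 50) = 17/50 ≈ 0.34.
#1c2856 → (28, 40, 86); #1a805e → (26, 128, 94).
R = 28 + 0.34 × (26 − 28) = 27.32 → 27
G = 40 + 0.34 × (128 − 40) = 69.92 → 70
B = 86 + 0.34 × (94 − 86) = 88.72 → 89

(27, 70, 89)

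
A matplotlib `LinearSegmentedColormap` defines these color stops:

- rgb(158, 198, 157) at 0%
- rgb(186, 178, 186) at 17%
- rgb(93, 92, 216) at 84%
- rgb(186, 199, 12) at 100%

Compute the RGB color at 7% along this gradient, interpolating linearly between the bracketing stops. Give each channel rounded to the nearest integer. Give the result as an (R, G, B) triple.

(170, 190, 169)

7% lies between the 0% and 17% stops, so the local fraction is t = (7 − 0)/(17 − 0) = 7/17 ≈ 0.4118.
R = 158 + 0.4118 × (186 − 158) = 169.53 → 170
G = 198 + 0.4118 × (178 − 198) = 189.764 → 190
B = 157 + 0.4118 × (186 − 157) = 168.942 → 169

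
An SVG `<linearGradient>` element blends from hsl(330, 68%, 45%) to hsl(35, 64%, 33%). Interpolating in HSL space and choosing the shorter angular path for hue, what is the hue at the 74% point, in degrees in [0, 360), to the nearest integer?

18

Hue: 35 − 330 = -295°, but |-295| > 180 so the shorter arc goes the other way: Δh = -295 + 360 = 65°.
H = 330 + 0.74 × (65) = 378.1 → 378 → 378 mod 360 = 18°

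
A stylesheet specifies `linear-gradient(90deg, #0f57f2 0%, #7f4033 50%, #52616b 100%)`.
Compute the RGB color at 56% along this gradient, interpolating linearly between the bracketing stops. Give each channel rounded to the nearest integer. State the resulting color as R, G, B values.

56% lies between the 50% and 100% stops, so the local fraction is t = (56 − 50)/(100 − 50) = 6/50 ≈ 0.12.
#7f4033 → (127, 64, 51); #52616b → (82, 97, 107).
R = 127 + 0.12 × (82 − 127) = 121.6 → 122
G = 64 + 0.12 × (97 − 64) = 67.96 → 68
B = 51 + 0.12 × (107 − 51) = 57.72 → 58

(122, 68, 58)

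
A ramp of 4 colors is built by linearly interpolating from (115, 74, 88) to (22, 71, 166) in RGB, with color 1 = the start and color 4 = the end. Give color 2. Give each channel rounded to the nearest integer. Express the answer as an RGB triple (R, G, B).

With 4 swatches and endpoints inclusive, swatch 2 sits at t = (2 − 1)/(4 − 1) = 1/3 ≈ 0.3333.
R = 115 + 0.3333 × (22 − 115) = 84.003 → 84
G = 74 + 0.3333 × (71 − 74) = 73 → 73
B = 88 + 0.3333 × (166 − 88) = 113.997 → 114

(84, 73, 114)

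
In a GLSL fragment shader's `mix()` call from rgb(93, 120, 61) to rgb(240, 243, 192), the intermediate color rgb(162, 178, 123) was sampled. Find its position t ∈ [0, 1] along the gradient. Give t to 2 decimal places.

Invert the lerp on the R channel (largest span, 147): t = (162 − 93) / (240 − 93) = 69/147 = 0.46939.
Check on G: (178 − 120)/(243 − 120) = 0.4715 ✓

0.47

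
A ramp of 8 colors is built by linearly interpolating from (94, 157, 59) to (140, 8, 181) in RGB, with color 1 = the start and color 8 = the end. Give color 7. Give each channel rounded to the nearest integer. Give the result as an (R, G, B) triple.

(133, 29, 164)

With 8 swatches and endpoints inclusive, swatch 7 sits at t = (7 − 1)/(8 − 1) = 6/7 ≈ 0.8571.
R = 94 + 0.8571 × (140 − 94) = 133.427 → 133
G = 157 + 0.8571 × (8 − 157) = 29.292 → 29
B = 59 + 0.8571 × (181 − 59) = 163.566 → 164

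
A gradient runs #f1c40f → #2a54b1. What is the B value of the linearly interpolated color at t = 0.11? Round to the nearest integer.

B₁ = 15 (from #f1c40f), B₂ = 177 (from #2a54b1).
B = 15 + 0.11 × (177 − 15) = 32.82 → 33

33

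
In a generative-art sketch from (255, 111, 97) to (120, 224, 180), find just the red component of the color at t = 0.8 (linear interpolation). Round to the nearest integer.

147

R = 255 + 0.8 × (120 − 255) = 147 → 147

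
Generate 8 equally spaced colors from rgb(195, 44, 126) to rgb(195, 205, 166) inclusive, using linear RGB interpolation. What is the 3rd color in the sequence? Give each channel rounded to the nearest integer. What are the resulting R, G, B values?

(195, 90, 137)

With 8 swatches and endpoints inclusive, swatch 3 sits at t = (3 − 1)/(8 − 1) = 2/7 ≈ 0.2857.
R = 195 + 0.2857 × (195 − 195) = 195 → 195
G = 44 + 0.2857 × (205 − 44) = 89.998 → 90
B = 126 + 0.2857 × (166 − 126) = 137.428 → 137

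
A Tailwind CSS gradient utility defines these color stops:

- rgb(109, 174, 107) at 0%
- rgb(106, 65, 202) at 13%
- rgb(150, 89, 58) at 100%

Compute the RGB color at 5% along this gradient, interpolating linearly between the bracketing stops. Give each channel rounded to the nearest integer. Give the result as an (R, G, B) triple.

5% lies between the 0% and 13% stops, so the local fraction is t = (5 − 0)/(13 − 0) = 5/13 ≈ 0.3846.
R = 109 + 0.3846 × (106 − 109) = 107.846 → 108
G = 174 + 0.3846 × (65 − 174) = 132.079 → 132
B = 107 + 0.3846 × (202 − 107) = 143.537 → 144

(108, 132, 144)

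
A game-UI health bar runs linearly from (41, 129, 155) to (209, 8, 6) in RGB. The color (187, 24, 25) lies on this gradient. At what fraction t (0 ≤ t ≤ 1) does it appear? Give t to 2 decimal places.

0.87

Invert the lerp on the R channel (largest span, 168): t = (187 − 41) / (209 − 41) = 146/168 = 0.86905.
Check on G: (24 − 129)/(8 − 129) = 0.8678 ✓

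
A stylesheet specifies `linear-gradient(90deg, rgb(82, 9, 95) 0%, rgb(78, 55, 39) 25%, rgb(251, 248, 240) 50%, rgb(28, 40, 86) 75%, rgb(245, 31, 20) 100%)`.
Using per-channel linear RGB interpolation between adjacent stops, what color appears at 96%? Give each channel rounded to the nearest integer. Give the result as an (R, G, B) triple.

(210, 32, 31)

96% lies between the 75% and 100% stops, so the local fraction is t = (96 − 75)/(100 − 75) = 21/25 ≈ 0.84.
R = 28 + 0.84 × (245 − 28) = 210.28 → 210
G = 40 + 0.84 × (31 − 40) = 32.44 → 32
B = 86 + 0.84 × (20 − 86) = 30.56 → 31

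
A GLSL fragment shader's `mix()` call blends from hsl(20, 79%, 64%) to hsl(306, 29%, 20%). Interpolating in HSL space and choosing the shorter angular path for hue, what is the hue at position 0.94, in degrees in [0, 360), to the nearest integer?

310

Hue: 306 − 20 = 286°, but |286| > 180 so the shorter arc goes the other way: Δh = 286 − 360 = -74°.
H = 20 + 0.94 × (-74) = -49.56 → -50 → -50 mod 360 = 310°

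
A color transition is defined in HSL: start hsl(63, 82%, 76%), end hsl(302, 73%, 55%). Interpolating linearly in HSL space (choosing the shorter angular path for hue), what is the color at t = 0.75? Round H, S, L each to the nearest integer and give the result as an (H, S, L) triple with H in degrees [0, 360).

(332, 75, 60)

Hue: 302 − 63 = 239°, but |239| > 180 so the shorter arc goes the other way: Δh = 239 − 360 = -121°.
H = 63 + 0.75 × (-121) = -27.75 → -28 → -28 mod 360 = 332°
S = 82 + 0.75 × (73 − 82) = 75.25 → 75%
L = 76 + 0.75 × (55 − 76) = 60.25 → 60%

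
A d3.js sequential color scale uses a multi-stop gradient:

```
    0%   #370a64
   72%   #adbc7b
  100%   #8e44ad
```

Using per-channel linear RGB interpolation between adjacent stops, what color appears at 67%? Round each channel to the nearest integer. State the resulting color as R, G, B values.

67% lies between the 0% and 72% stops, so the local fraction is t = (67 − 0)/(72 − 0) = 67/72 ≈ 0.9306.
#370a64 → (55, 10, 100); #adbc7b → (173, 188, 123).
R = 55 + 0.9306 × (173 − 55) = 164.811 → 165
G = 10 + 0.9306 × (188 − 10) = 175.647 → 176
B = 100 + 0.9306 × (123 − 100) = 121.404 → 121

(165, 176, 121)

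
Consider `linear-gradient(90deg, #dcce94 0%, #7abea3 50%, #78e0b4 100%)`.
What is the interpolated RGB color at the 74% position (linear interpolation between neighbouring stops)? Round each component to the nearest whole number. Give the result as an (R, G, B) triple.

74% lies between the 50% and 100% stops, so the local fraction is t = (74 − 50)/(100 − 50) = 24/50 ≈ 0.48.
#7abea3 → (122, 190, 163); #78e0b4 → (120, 224, 180).
R = 122 + 0.48 × (120 − 122) = 121.04 → 121
G = 190 + 0.48 × (224 − 190) = 206.32 → 206
B = 163 + 0.48 × (180 − 163) = 171.16 → 171

(121, 206, 171)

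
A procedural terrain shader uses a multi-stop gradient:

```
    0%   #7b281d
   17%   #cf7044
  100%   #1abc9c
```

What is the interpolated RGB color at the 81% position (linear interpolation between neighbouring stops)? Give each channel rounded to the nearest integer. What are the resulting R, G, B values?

81% lies between the 17% and 100% stops, so the local fraction is t = (81 − 17)/(100 − 17) = 64/83 ≈ 0.7711.
#cf7044 → (207, 112, 68); #1abc9c → (26, 188, 156).
R = 207 + 0.7711 × (26 − 207) = 67.431 → 67
G = 112 + 0.7711 × (188 − 112) = 170.604 → 171
B = 68 + 0.7711 × (156 − 68) = 135.857 → 136

(67, 171, 136)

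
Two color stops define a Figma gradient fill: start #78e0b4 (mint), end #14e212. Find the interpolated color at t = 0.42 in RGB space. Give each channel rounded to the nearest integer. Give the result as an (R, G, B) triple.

#78e0b4 → (120, 224, 180); #14e212 → (20, 226, 18).
R = 120 + 0.42 × (20 − 120) = 120 + 0.42 × -100 = 78 → 78
G = 224 + 0.42 × (226 − 224) = 224 + 0.42 × 2 = 224.84 → 225
B = 180 + 0.42 × (18 − 180) = 180 + 0.42 × -162 = 111.96 → 112

(78, 225, 112)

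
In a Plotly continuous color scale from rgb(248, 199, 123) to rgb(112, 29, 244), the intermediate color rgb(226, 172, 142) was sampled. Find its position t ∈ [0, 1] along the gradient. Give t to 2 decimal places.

0.16

Invert the lerp on the G channel (largest span, 170): t = (172 − 199) / (29 − 199) = -27/-170 = 0.15882.
Check on R: (226 − 248)/(112 − 248) = 0.1618 ✓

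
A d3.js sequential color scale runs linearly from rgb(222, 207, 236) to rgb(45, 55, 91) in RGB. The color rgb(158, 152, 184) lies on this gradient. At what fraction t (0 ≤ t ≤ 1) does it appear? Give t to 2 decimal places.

Invert the lerp on the R channel (largest span, 177): t = (158 − 222) / (45 − 222) = -64/-177 = 0.36158.
Check on G: (152 − 207)/(55 − 207) = 0.3618 ✓

0.36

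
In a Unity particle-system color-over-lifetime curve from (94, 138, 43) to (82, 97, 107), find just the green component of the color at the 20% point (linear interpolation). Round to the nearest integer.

130

G = 138 + 0.2 × (97 − 138) = 129.8 → 130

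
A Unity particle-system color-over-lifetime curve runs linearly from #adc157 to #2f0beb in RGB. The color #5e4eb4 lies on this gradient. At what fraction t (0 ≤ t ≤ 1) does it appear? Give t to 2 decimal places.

0.63

Invert the lerp on the G channel (largest span, 182): t = (78 − 193) / (11 − 193) = -115/-182 = 0.63187.
Check on R: (94 − 173)/(47 − 173) = 0.627 ✓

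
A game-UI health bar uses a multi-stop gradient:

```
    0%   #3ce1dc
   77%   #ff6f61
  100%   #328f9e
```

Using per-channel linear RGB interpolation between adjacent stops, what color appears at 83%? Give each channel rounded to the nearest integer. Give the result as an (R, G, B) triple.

(202, 119, 113)

83% lies between the 77% and 100% stops, so the local fraction is t = (83 − 77)/(100 − 77) = 6/23 ≈ 0.2609.
#ff6f61 → (255, 111, 97); #328f9e → (50, 143, 158).
R = 255 + 0.2609 × (50 − 255) = 201.516 → 202
G = 111 + 0.2609 × (143 − 111) = 119.349 → 119
B = 97 + 0.2609 × (158 − 97) = 112.915 → 113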